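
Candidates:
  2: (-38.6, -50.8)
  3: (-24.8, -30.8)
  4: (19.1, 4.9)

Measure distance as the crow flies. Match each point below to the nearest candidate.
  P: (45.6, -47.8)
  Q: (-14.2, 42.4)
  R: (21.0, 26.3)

P at (45.6, -47.8):
  2: √((-84.2)² + (-3.0)²) = √(7089.640 + 9.000) = 84.3
  3: √((-70.4)² + (17.0)²) = √(4956.160 + 289.000) = 72.4
  4: √((-26.5)² + (52.7)²) = √(702.250 + 2777.290) = 59.0
  → nearest: 4 (59.0)
Q at (-14.2, 42.4):
  2: √((-24.4)² + (-93.2)²) = √(595.360 + 8686.240) = 96.3
  3: √((-10.6)² + (-73.2)²) = √(112.360 + 5358.240) = 74.0
  4: √((33.3)² + (-37.5)²) = √(1108.890 + 1406.250) = 50.2
  → nearest: 4 (50.2)
R at (21.0, 26.3):
  2: √((-59.6)² + (-77.1)²) = √(3552.160 + 5944.410) = 97.5
  3: √((-45.8)² + (-57.1)²) = √(2097.640 + 3260.410) = 73.2
  4: √((-1.9)² + (-21.4)²) = √(3.610 + 457.960) = 21.5
  → nearest: 4 (21.5)

P→4; Q→4; R→4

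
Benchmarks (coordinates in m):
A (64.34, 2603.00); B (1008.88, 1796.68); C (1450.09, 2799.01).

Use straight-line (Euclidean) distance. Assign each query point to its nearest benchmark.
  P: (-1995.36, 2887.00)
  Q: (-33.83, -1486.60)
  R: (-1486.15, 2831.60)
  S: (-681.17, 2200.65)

P at (-1995.36, 2887.00):
  A: √((2059.70)² + (-284.00)²) = √(4242364.0900 + 80656.0000) = 2079.19 m
  B: √((3004.24)² + (-1090.32)²) = √(9025457.9776 + 1188797.7024) = 3195.97 m
  C: √((3445.45)² + (-87.99)²) = √(11871125.7025 + 7742.2401) = 3446.57 m
  → nearest: A (2079.19 m)
Q at (-33.83, -1486.60):
  A: √((98.17)² + (4089.60)²) = √(9637.3489 + 16724828.1600) = 4090.78 m
  B: √((1042.71)² + (3283.28)²) = √(1087244.1441 + 10779927.5584) = 3444.88 m
  C: √((1483.92)² + (4285.61)²) = √(2202018.5664 + 18366453.0721) = 4535.25 m
  → nearest: B (3444.88 m)
R at (-1486.15, 2831.60):
  A: √((1550.49)² + (-228.60)²) = √(2404019.2401 + 52257.9600) = 1567.25 m
  B: √((2495.03)² + (-1034.92)²) = √(6225174.7009 + 1071059.4064) = 2701.15 m
  C: √((2936.24)² + (-32.59)²) = √(8621505.3376 + 1062.1081) = 2936.42 m
  → nearest: A (1567.25 m)
S at (-681.17, 2200.65):
  A: √((745.51)² + (402.35)²) = √(555785.1601 + 161885.5225) = 847.15 m
  B: √((1690.05)² + (-403.97)²) = √(2856269.0025 + 163191.7609) = 1737.66 m
  C: √((2131.26)² + (598.36)²) = √(4542269.1876 + 358034.6896) = 2213.66 m
  → nearest: A (847.15 m)

P→A; Q→B; R→A; S→A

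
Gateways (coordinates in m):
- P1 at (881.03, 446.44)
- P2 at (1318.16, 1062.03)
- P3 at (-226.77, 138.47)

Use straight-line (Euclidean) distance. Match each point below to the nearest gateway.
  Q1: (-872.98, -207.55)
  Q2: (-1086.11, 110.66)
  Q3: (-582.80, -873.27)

Q1 at (-872.98, -207.55):
  P1: √((1754.01)² + (653.99)²) = √(3076551.0801 + 427702.9201) = 1871.97 m
  P2: √((2191.14)² + (1269.58)²) = √(4801094.4996 + 1611833.3764) = 2532.38 m
  P3: √((646.21)² + (346.02)²) = √(417587.3641 + 119729.8404) = 733.02 m
  → nearest: P3 (733.02 m)
Q2 at (-1086.11, 110.66):
  P1: √((1967.14)² + (335.78)²) = √(3869639.7796 + 112748.2084) = 1995.59 m
  P2: √((2404.27)² + (951.37)²) = √(5780514.2329 + 905104.8769) = 2585.66 m
  P3: √((859.34)² + (27.81)²) = √(738465.2356 + 773.3961) = 859.79 m
  → nearest: P3 (859.79 m)
Q3 at (-582.80, -873.27):
  P1: √((1463.83)² + (1319.71)²) = √(2142798.2689 + 1741634.4841) = 1970.90 m
  P2: √((1900.96)² + (1935.30)²) = √(3613648.9216 + 3745386.0900) = 2712.75 m
  P3: √((356.03)² + (1011.74)²) = √(126757.3609 + 1023617.8276) = 1072.56 m
  → nearest: P3 (1072.56 m)

Q1→P3; Q2→P3; Q3→P3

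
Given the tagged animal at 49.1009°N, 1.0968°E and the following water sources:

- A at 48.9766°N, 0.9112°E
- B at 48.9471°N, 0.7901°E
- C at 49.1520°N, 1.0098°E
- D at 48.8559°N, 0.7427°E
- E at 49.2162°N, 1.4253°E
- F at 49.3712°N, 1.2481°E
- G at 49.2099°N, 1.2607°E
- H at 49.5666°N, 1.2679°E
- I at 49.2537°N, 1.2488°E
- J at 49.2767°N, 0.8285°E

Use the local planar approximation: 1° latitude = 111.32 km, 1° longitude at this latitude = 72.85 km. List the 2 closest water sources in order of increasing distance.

C, G

Distances from 49.1009°N, 1.0968°E:
A: √((-0.1243·111.32)² + (-0.1856·72.85)²) = √(191.464672 + 182.816359) = 19.3463 km
B: √((-0.1538·111.32)² + (-0.3067·72.85)²) = √(293.129189 + 499.213894) = 28.1486 km
C: √((0.0511·111.32)² + (-0.0870·72.85)²) = √(32.358486 + 40.169610) = 8.5163 km
D: √((-0.2450·111.32)² + (-0.3541·72.85)²) = √(743.838348 + 665.443161) = 37.5404 km
E: √((0.1153·111.32)² + (0.3285·72.85)²) = √(164.742256 + 572.703530) = 27.1560 km
F: √((0.2703·111.32)² + (0.1513·72.85)²) = √(905.395823 + 121.489003) = 32.0450 km
G: √((0.1090·111.32)² + (0.1639·72.85)²) = √(147.231044 + 142.566346) = 17.0234 km
H: √((0.4657·111.32)² + (0.1711·72.85)²) = √(2687.564347 + 155.367126) = 53.3191 km
I: √((0.1528·111.32)² + (0.1520·72.85)²) = √(289.329758 + 122.615758) = 20.2964 km
J: √((0.1758·111.32)² + (-0.2683·72.85)²) = √(382.987092 + 382.032629) = 27.6590 km
Sorted: C (8.5163 km) < G (17.0234 km) < A (19.3463 km) < I (20.2964 km) < …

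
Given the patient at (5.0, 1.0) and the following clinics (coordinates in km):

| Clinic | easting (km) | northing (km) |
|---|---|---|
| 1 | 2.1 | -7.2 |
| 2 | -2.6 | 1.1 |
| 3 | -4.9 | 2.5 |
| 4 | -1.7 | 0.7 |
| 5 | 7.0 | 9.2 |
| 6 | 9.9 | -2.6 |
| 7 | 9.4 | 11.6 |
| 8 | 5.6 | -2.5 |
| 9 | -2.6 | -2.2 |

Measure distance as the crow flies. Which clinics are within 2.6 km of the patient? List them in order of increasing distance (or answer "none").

none

Distances from (5.0, 1.0):
1: 8.7 km
2: 7.6 km
3: 10.0 km
4: 6.7 km
5: 8.4 km
6: 6.1 km
7: 11.5 km
8: 3.6 km
9: 8.2 km
Threshold 2.6 km: none within range.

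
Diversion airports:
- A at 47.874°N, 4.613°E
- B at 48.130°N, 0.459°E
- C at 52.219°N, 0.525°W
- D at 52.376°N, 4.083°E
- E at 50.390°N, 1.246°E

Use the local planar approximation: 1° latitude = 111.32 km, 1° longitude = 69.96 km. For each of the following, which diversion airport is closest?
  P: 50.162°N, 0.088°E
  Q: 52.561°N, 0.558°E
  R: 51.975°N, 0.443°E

P→E; Q→C; R→C

P at 50.162°N, 0.088°E:
  A: √((-2.288·111.32)² + (4.525·69.96)²) = √(64872.17150 + 100215.93176) = 406.310 km
  B: √((-2.032·111.32)² + (0.371·69.96)²) = √(51167.45338 + 673.67033) = 227.686 km
  C: √((2.057·111.32)² + (-0.613·69.96)²) = √(52434.24014 + 1839.16439) = 232.967 km
  D: √((2.214·111.32)² + (3.995·69.96)²) = √(60743.75405 + 78114.77190) = 372.637 km
  E: √((0.228·111.32)² + (1.158·69.96)²) = √(644.19313 + 6563.21635) = 84.896 km
  → nearest: E (84.896 km)
Q at 52.561°N, 0.558°E:
  A: √((-4.687·111.32)² + (4.055·69.96)²) = √(272230.20009 + 80478.76787) = 593.893 km
  B: √((-4.431·111.32)² + (-0.099·69.96)²) = √(243304.36216 + 47.97003) = 493.308 km
  C: √((-0.342·111.32)² + (-1.083·69.96)²) = √(1449.43454 + 5740.58980) = 84.794 km
  D: √((-0.185·111.32)² + (3.525·69.96)²) = √(424.12107 + 60815.99888) = 247.467 km
  E: √((-2.171·111.32)² + (0.688·69.96)²) = √(58407.15364 + 2316.73563) = 246.422 km
  → nearest: C (84.794 km)
R at 51.975°N, 0.443°E:
  A: √((-4.101·111.32)² + (4.170·69.96)²) = √(208413.54170 + 85108.25998) = 541.777 km
  B: √((-3.845·111.32)² + (0.016·69.96)²) = √(183205.74305 + 1.25297) = 428.027 km
  C: √((0.244·111.32)² + (-0.968·69.96)²) = √(737.77859 + 4586.17176) = 72.965 km
  D: √((0.401·111.32)² + (3.640·69.96)²) = √(1992.66889 + 64848.86344) = 258.537 km
  E: √((-1.585·111.32)² + (0.803·69.96)²) = √(31131.84994 + 3155.95420) = 185.170 km
  → nearest: C (72.965 km)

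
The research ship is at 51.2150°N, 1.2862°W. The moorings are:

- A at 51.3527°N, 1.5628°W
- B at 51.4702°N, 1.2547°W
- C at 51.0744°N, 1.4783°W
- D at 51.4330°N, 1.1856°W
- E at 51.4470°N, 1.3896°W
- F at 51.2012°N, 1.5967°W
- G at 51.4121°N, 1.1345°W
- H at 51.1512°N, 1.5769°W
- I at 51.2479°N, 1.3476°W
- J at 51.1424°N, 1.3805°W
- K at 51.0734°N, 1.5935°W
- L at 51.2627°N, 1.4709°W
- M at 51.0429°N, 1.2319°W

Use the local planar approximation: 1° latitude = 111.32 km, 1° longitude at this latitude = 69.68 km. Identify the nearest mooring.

Distances from 51.2150°N, 1.2862°W:
A: √((0.1377·111.32)² + (-0.2766·69.68)²) = √(234.971006 + 371.467340) = 24.6260 km
B: √((0.2552·111.32)² + (0.0315·69.68)²) = √(807.063554 + 4.817674) = 28.4935 km
C: √((-0.1406·111.32)² + (-0.1921·69.68)²) = √(244.972332 + 179.172360) = 20.5948 km
D: √((0.2180·111.32)² + (0.1006·69.68)²) = √(588.924175 + 49.137408) = 25.2599 km
E: √((0.2320·111.32)² + (-0.1034·69.68)²) = √(666.994673 + 51.910757) = 26.8124 km
F: √((-0.0138·111.32)² + (-0.3105·69.68)²) = √(2.359960 + 468.100918) = 21.6901 km
G: √((0.1971·111.32)² + (0.1517·69.68)²) = √(481.415029 + 111.734540) = 24.3547 km
H: √((-0.0638·111.32)² + (-0.2907·69.68)²) = √(50.441472 + 410.304564) = 21.4650 km
I: √((0.0329·111.32)² + (-0.0614·69.68)²) = √(13.413379 + 18.304296) = 5.6318 km
J: √((-0.0726·111.32)² + (-0.0943·69.68)²) = √(65.316008 + 43.175728) = 10.4159 km
K: √((-0.1416·111.32)² + (-0.3073·69.68)²) = √(248.469395 + 458.502180) = 26.5889 km
L: √((0.0477·111.32)² + (-0.1847·69.68)²) = √(28.195718 + 165.634223) = 13.9223 km
M: √((-0.1721·111.32)² + (0.0543·69.68)²) = √(367.035554 + 14.315811) = 19.5282 km
Minimum: I at 5.6318 km.

I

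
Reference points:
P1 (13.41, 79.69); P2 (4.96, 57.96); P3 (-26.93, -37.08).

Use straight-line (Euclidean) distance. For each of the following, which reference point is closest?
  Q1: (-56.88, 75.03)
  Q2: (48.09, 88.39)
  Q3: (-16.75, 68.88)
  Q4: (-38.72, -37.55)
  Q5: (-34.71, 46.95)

Q1 at (-56.88, 75.03):
  P1: √((70.29)² + (4.66)²) = √(4940.6841 + 21.7156) = 70.44
  P2: √((61.84)² + (-17.07)²) = √(3824.1856 + 291.3849) = 64.15
  P3: √((29.95)² + (-112.11)²) = √(897.0025 + 12568.6521) = 116.04
  → nearest: P2 (64.15)
Q2 at (48.09, 88.39):
  P1: √((-34.68)² + (-8.70)²) = √(1202.7024 + 75.6900) = 35.75
  P2: √((-43.13)² + (-30.43)²) = √(1860.1969 + 925.9849) = 52.78
  P3: √((-75.02)² + (-125.47)²) = √(5628.0004 + 15742.7209) = 146.19
  → nearest: P1 (35.75)
Q3 at (-16.75, 68.88):
  P1: √((30.16)² + (10.81)²) = √(909.6256 + 116.8561) = 32.04
  P2: √((21.71)² + (-10.92)²) = √(471.3241 + 119.2464) = 24.30
  P3: √((-10.18)² + (-105.96)²) = √(103.6324 + 11227.5216) = 106.45
  → nearest: P2 (24.30)
Q4 at (-38.72, -37.55):
  P1: √((52.13)² + (117.24)²) = √(2717.5369 + 13745.2176) = 128.31
  P2: √((43.68)² + (95.51)²) = √(1907.9424 + 9122.1601) = 105.02
  P3: √((11.79)² + (0.47)²) = √(139.0041 + 0.2209) = 11.80
  → nearest: P3 (11.80)
Q5 at (-34.71, 46.95):
  P1: √((48.12)² + (32.74)²) = √(2315.5344 + 1071.9076) = 58.20
  P2: √((39.67)² + (11.01)²) = √(1573.7089 + 121.2201) = 41.17
  P3: √((7.78)² + (-84.03)²) = √(60.5284 + 7061.0409) = 84.39
  → nearest: P2 (41.17)

Q1→P2; Q2→P1; Q3→P2; Q4→P3; Q5→P2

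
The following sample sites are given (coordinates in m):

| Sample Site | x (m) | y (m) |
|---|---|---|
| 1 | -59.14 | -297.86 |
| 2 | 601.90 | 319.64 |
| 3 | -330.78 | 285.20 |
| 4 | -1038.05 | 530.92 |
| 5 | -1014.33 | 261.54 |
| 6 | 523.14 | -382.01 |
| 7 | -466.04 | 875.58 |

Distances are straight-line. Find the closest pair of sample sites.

4 and 5

Pairwise distances:
4–5: 270.42 m
1–6: 588.33 m
3–7: 605.68 m
1–3: 643.23 m
4–7: 667.82 m
3–5: 683.96 m
2–6: 706.06 m
3–4: 748.74 m
5–7: 823.21 m
1–2: 904.59 m
2–3: 933.32 m
3–6: 1083.67 m
1–5: 1106.94 m
2–7: 1203.98 m
1–7: 1241.99 m
1–4: 1282.63 m
6–7: 1600.00 m
2–5: 1617.27 m
2–4: 1653.50 m
5–6: 1666.72 m
4–6: 1808.52 m
Closest pair: 4–5 at 270.42 m.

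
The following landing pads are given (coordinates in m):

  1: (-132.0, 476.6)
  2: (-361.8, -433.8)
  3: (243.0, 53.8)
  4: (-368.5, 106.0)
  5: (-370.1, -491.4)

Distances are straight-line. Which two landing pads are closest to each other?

2 and 5

Pairwise distances:
1–2: 939.0 m
1–3: 565.1 m
1–4: 439.6 m
1–5: 996.9 m
2–3: 776.9 m
2–4: 539.8 m
2–5: 58.2 m
3–4: 613.7 m
3–5: 820.4 m
4–5: 597.4 m
Closest pair: 2–5 at 58.2 m.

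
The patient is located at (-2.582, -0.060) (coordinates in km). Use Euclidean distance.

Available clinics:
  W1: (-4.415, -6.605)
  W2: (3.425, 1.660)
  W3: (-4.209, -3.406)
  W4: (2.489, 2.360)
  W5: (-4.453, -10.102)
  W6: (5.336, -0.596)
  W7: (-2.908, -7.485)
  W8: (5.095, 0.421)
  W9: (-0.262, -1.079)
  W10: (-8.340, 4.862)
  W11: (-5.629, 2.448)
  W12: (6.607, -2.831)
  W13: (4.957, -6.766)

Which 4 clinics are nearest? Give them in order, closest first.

W9, W3, W11, W4

Distances from (-2.582, -0.060):
W1: 6.797 km
W2: 6.248 km
W3: 3.721 km
W4: 5.619 km
W5: 10.215 km
W6: 7.936 km
W7: 7.432 km
W8: 7.692 km
W9: 2.534 km
W10: 7.575 km
W11: 3.946 km
W12: 9.598 km
W13: 10.090 km
Sorted: W9 (2.534 km) < W3 (3.721 km) < W11 (3.946 km) < W4 (5.619 km) < W2 (6.248 km) < W1 (6.797 km) < …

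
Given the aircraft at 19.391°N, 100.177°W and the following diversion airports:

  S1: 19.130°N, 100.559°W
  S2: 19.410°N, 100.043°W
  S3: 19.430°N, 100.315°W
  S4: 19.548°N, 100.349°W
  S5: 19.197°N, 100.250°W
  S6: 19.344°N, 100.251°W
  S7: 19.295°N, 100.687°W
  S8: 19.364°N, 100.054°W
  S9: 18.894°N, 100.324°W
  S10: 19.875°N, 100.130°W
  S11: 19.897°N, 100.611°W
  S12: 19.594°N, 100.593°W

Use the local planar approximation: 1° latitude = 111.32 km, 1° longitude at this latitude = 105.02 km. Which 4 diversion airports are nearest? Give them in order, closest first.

S6, S8, S2, S3

Distances from 19.391°N, 100.177°W:
S1: 49.534 km
S2: 14.231 km
S3: 15.129 km
S4: 25.134 km
S5: 22.916 km
S6: 9.369 km
S7: 54.616 km
S8: 13.263 km
S9: 57.440 km
S10: 54.105 km
S11: 72.459 km
S12: 49.187 km
Sorted: S6 (9.369 km) < S8 (13.263 km) < S2 (14.231 km) < S3 (15.129 km) < S5 (22.916 km) < S4 (25.134 km) < …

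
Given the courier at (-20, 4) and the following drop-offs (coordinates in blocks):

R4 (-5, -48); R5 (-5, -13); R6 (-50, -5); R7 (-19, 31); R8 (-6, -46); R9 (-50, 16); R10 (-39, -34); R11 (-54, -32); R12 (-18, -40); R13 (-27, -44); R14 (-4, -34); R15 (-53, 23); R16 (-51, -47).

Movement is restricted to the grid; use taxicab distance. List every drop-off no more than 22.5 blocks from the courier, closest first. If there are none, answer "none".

none

Distances from (-20, 4):
R4: 67 blocks
R5: 32 blocks
R6: 39 blocks
R7: 28 blocks
R8: 64 blocks
R9: 42 blocks
R10: 57 blocks
R11: 70 blocks
R12: 46 blocks
R13: 55 blocks
R14: 54 blocks
R15: 52 blocks
R16: 82 blocks
Threshold 22.5 blocks: none within range.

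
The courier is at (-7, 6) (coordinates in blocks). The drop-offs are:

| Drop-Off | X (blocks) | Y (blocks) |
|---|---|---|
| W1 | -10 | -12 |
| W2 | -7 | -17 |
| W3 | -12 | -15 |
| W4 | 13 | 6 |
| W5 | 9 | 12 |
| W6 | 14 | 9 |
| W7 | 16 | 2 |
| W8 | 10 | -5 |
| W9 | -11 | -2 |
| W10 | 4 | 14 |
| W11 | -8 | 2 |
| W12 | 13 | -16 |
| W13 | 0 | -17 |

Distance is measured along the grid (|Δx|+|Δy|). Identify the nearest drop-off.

Distances from (-7, 6):
W1: 21 blocks
W2: 23 blocks
W3: 26 blocks
W4: 20 blocks
W5: 22 blocks
W6: 24 blocks
W7: 27 blocks
W8: 28 blocks
W9: 12 blocks
W10: 19 blocks
W11: 5 blocks
W12: 42 blocks
W13: 30 blocks
Minimum: W11 at 5 blocks.

W11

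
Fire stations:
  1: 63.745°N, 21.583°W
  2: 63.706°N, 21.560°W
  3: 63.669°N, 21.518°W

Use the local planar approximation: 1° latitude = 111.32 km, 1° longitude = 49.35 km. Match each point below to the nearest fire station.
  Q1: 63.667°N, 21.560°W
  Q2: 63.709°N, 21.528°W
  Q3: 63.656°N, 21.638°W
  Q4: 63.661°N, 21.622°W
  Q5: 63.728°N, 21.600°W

Q1→3; Q2→2; Q3→3; Q4→3; Q5→1

Q1 at 63.667°N, 21.560°W:
  1: √((0.078·111.32)² + (-0.023·49.35)²) = √(75.39379 + 1.28834) = 8.757 km
  2: √((0.039·111.32)² + (0.000·49.35)²) = √(18.84845 + 0.00000) = 4.341 km
  3: √((0.002·111.32)² + (0.042·49.35)²) = √(0.04957 + 4.29609) = 2.085 km
  → nearest: 3 (2.085 km)
Q2 at 63.709°N, 21.528°W:
  1: √((0.036·111.32)² + (-0.055·49.35)²) = √(16.06022 + 7.36715) = 4.840 km
  2: √((-0.003·111.32)² + (-0.032·49.35)²) = √(0.11153 + 2.49387) = 1.614 km
  3: √((-0.040·111.32)² + (0.010·49.35)²) = √(19.82743 + 0.24354) = 4.480 km
  → nearest: 2 (1.614 km)
Q3 at 63.656°N, 21.638°W:
  1: √((0.089·111.32)² + (0.055·49.35)²) = √(98.15816 + 7.36715) = 10.273 km
  2: √((0.050·111.32)² + (0.078·49.35)²) = √(30.98036 + 14.81711) = 6.767 km
  3: √((0.013·111.32)² + (0.120·49.35)²) = √(2.09427 + 35.07008) = 6.096 km
  → nearest: 3 (6.096 km)
Q4 at 63.661°N, 21.622°W:
  1: √((0.084·111.32)² + (0.039·49.35)²) = √(87.43896 + 3.70428) = 9.547 km
  2: √((0.045·111.32)² + (0.062·49.35)²) = √(25.09409 + 9.36176) = 5.870 km
  3: √((0.008·111.32)² + (0.104·49.35)²) = √(0.79310 + 26.34153) = 5.209 km
  → nearest: 3 (5.209 km)
Q5 at 63.728°N, 21.600°W:
  1: √((0.017·111.32)² + (0.017·49.35)²) = √(3.58133 + 0.70384) = 2.070 km
  2: √((-0.022·111.32)² + (0.040·49.35)²) = √(5.99780 + 3.89668) = 3.146 km
  3: √((-0.059·111.32)² + (0.082·49.35)²) = √(43.13705 + 16.37578) = 7.714 km
  → nearest: 1 (2.070 km)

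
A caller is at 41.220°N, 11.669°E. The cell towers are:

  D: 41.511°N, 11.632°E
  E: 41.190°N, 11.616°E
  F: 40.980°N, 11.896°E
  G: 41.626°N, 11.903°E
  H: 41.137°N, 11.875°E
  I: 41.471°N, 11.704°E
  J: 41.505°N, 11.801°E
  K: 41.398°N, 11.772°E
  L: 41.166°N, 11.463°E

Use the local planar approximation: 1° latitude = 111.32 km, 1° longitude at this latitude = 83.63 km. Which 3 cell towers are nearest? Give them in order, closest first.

Distances from 41.220°N, 11.669°E:
D: 32.542 km
E: 5.550 km
F: 32.775 km
G: 49.251 km
H: 19.549 km
I: 28.094 km
J: 33.592 km
K: 21.606 km
L: 18.246 km
Sorted: E (5.550 km) < L (18.246 km) < H (19.549 km) < K (21.606 km) < I (28.094 km) < …

E, L, H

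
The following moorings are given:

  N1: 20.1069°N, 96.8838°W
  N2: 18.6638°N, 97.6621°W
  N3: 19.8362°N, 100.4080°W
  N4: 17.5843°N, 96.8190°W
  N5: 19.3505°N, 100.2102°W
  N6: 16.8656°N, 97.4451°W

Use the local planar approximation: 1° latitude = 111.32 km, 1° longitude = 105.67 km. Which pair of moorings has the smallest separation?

N3 and N5

Pairwise distances:
N1–N2: 180.4744 km
N1–N3: 373.6194 km
N1–N4: 280.8993 km
N1–N5: 361.4454 km
N1–N6: 365.6640 km
N2–N3: 318.1598 km
N2–N4: 149.5925 km
N2–N5: 279.8988 km
N2–N6: 201.4847 km
N3–N4: 454.6114 km
N3–N5: 57.9675 km
N3–N6: 455.3890 km
N4–N5: 408.7422 km
N4–N6: 103.8174 km
N5–N6: 402.3581 km
Closest pair: N3–N5 at 57.9675 km.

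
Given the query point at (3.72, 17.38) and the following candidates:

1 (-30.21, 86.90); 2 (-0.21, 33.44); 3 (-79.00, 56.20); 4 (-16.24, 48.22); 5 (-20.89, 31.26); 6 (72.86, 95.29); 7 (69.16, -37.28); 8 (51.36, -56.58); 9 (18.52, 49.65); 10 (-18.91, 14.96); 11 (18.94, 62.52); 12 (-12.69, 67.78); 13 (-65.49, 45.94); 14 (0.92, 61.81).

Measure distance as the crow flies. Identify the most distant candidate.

Distances from (3.72, 17.38):
1: 77.36
2: 16.53
3: 91.38
4: 36.74
5: 28.25
6: 104.16
7: 85.26
8: 87.98
9: 35.50
10: 22.76
11: 47.64
12: 53.00
13: 74.87
14: 44.52
Maximum: 6 at 104.16.

6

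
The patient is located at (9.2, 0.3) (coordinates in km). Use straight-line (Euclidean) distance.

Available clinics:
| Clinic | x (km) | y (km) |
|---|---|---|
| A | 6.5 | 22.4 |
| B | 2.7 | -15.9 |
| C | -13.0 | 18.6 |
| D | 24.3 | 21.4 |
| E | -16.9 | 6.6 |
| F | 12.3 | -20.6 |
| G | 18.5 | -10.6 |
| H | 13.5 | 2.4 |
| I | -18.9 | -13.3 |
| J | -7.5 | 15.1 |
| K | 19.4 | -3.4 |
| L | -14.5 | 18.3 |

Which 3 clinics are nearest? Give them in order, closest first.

H, K, G

Distances from (9.2, 0.3):
A: 22.26 km
B: 17.46 km
C: 28.77 km
D: 25.95 km
E: 26.85 km
F: 21.13 km
G: 14.33 km
H: 4.79 km
I: 31.22 km
J: 22.31 km
K: 10.85 km
L: 29.76 km
Sorted: H (4.79 km) < K (10.85 km) < G (14.33 km) < B (17.46 km) < F (21.13 km) < …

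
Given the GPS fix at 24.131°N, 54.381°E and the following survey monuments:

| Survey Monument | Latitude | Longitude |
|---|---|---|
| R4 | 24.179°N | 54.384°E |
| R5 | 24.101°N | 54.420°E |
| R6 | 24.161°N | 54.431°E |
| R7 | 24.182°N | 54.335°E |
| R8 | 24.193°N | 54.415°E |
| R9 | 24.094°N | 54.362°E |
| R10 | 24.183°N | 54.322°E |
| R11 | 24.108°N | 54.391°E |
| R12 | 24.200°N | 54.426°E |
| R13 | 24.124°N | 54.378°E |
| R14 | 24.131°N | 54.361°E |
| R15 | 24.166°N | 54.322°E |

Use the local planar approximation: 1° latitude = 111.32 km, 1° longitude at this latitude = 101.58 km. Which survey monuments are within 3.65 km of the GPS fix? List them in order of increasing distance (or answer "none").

Distances from 24.131°N, 54.381°E:
R4: 5.352 km
R5: 5.181 km
R6: 6.079 km
R7: 7.353 km
R8: 7.718 km
R9: 4.549 km
R10: 8.332 km
R11: 2.755 km
R12: 8.938 km
R13: 0.837 km
R14: 2.032 km
R15: 7.148 km
Threshold 3.65 km: R13 (0.837 km), R14 (2.032 km), R11 (2.755 km) are within range.

R13, R14, R11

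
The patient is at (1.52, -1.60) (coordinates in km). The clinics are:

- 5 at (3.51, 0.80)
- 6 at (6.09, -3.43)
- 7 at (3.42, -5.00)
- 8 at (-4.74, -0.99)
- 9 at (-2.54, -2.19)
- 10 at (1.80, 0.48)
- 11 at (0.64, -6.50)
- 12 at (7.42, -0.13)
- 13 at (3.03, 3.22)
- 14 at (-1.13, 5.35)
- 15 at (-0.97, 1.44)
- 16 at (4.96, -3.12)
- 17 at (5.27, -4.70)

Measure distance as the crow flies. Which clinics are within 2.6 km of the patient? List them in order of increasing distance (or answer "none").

Distances from (1.52, -1.60):
5: √((1.99)² + (2.40)²) = √(3.9601 + 5.7600) = 3.12 km
6: √((4.57)² + (-1.83)²) = √(20.8849 + 3.3489) = 4.92 km
7: √((1.90)² + (-3.40)²) = √(3.6100 + 11.5600) = 3.89 km
8: √((-6.26)² + (0.61)²) = √(39.1876 + 0.3721) = 6.29 km
9: √((-4.06)² + (-0.59)²) = √(16.4836 + 0.3481) = 4.10 km
10: √((0.28)² + (2.08)²) = √(0.0784 + 4.3264) = 2.10 km
11: √((-0.88)² + (-4.90)²) = √(0.7744 + 24.0100) = 4.98 km
12: √((5.90)² + (1.47)²) = √(34.8100 + 2.1609) = 6.08 km
13: √((1.51)² + (4.82)²) = √(2.2801 + 23.2324) = 5.05 km
14: √((-2.65)² + (6.95)²) = √(7.0225 + 48.3025) = 7.44 km
15: √((-2.49)² + (3.04)²) = √(6.2001 + 9.2416) = 3.93 km
16: √((3.44)² + (-1.52)²) = √(11.8336 + 2.3104) = 3.76 km
17: √((3.75)² + (-3.10)²) = √(14.0625 + 9.6100) = 4.87 km
Threshold 2.6 km: 10 (2.10 km) is within range.

10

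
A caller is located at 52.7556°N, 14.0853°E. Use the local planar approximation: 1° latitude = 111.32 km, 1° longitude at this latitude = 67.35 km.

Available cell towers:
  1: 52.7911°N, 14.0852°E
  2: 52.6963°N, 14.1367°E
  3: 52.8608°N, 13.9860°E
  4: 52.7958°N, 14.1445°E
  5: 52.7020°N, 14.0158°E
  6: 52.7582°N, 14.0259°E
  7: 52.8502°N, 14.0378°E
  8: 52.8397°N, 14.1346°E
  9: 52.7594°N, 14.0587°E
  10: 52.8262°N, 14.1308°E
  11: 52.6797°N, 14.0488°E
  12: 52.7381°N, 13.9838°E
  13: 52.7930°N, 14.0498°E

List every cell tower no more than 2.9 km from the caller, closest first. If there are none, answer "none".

Distances from 52.7556°N, 14.0853°E:
1: 3.9519 km
2: 7.4539 km
3: 13.4860 km
4: 5.9936 km
5: 7.5837 km
6: 4.0110 km
7: 11.0061 km
8: 9.9334 km
9: 1.8408 km
10: 8.4355 km
11: 8.7995 km
12: 7.1082 km
13: 4.8011 km
Threshold 2.9 km: 9 (1.8408 km) is within range.

9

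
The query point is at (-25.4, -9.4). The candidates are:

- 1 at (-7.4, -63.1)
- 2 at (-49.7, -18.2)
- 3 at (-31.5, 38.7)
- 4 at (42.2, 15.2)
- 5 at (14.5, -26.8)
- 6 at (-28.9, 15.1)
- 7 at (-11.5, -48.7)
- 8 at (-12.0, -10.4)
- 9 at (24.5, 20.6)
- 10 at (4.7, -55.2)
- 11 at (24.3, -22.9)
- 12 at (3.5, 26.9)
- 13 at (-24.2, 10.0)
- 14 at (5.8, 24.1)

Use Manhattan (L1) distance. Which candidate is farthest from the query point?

Distances from (-25.4, -9.4):
1: 71.7
2: 33.1
3: 54.2
4: 92.2
5: 57.3
6: 28.0
7: 53.2
8: 14.4
9: 79.9
10: 75.9
11: 63.2
12: 65.2
13: 20.6
14: 64.7
Maximum: 4 at 92.2.

4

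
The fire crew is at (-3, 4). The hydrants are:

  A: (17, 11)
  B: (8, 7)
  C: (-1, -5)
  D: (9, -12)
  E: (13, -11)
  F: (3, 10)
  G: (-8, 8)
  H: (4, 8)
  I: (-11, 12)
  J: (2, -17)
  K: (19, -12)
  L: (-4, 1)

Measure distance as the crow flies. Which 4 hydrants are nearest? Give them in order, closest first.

Distances from (-3, 4):
A: √((20)² + (7)²) = √(400.000 + 49.000) = 21.2
B: √((11)² + (3)²) = √(121.000 + 9.000) = 11.4
C: √((2)² + (-9)²) = √(4.000 + 81.000) = 9.2
D: √((12)² + (-16)²) = √(144.000 + 256.000) = 20.0
E: √((16)² + (-15)²) = √(256.000 + 225.000) = 21.9
F: √((6)² + (6)²) = √(36.000 + 36.000) = 8.5
G: √((-5)² + (4)²) = √(25.000 + 16.000) = 6.4
H: √((7)² + (4)²) = √(49.000 + 16.000) = 8.1
I: √((-8)² + (8)²) = √(64.000 + 64.000) = 11.3
J: √((5)² + (-21)²) = √(25.000 + 441.000) = 21.6
K: √((22)² + (-16)²) = √(484.000 + 256.000) = 27.2
L: √((-1)² + (-3)²) = √(1.000 + 9.000) = 3.2
Sorted: L (3.2) < G (6.4) < H (8.1) < F (8.5) < C (9.2) < I (11.3) < …

L, G, H, F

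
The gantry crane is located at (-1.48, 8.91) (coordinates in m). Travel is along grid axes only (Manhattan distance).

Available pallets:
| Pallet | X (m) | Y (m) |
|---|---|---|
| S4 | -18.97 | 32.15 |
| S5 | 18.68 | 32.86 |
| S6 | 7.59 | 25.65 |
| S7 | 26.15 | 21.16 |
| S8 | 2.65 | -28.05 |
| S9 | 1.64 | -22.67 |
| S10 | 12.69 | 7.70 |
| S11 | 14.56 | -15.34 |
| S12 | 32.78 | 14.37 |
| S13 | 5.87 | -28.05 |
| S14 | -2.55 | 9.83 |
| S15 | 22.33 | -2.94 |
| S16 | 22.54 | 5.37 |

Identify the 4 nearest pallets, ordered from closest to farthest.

S14, S10, S6, S16

Distances from (-1.48, 8.91):
S4: |-17.49| + |23.24| = 17.49 + 23.24 = 40.73 m
S5: |20.16| + |23.95| = 20.16 + 23.95 = 44.11 m
S6: |9.07| + |16.74| = 9.07 + 16.74 = 25.81 m
S7: |27.63| + |12.25| = 27.63 + 12.25 = 39.88 m
S8: |4.13| + |-36.96| = 4.13 + 36.96 = 41.09 m
S9: |3.12| + |-31.58| = 3.12 + 31.58 = 34.70 m
S10: |14.17| + |-1.21| = 14.17 + 1.21 = 15.38 m
S11: |16.04| + |-24.25| = 16.04 + 24.25 = 40.29 m
S12: |34.26| + |5.46| = 34.26 + 5.46 = 39.72 m
S13: |7.35| + |-36.96| = 7.35 + 36.96 = 44.31 m
S14: |-1.07| + |0.92| = 1.07 + 0.92 = 1.99 m
S15: |23.81| + |-11.85| = 23.81 + 11.85 = 35.66 m
S16: |24.02| + |-3.54| = 24.02 + 3.54 = 27.56 m
Sorted: S14 (1.99 m) < S10 (15.38 m) < S6 (25.81 m) < S16 (27.56 m) < S9 (34.70 m) < S15 (35.66 m) < …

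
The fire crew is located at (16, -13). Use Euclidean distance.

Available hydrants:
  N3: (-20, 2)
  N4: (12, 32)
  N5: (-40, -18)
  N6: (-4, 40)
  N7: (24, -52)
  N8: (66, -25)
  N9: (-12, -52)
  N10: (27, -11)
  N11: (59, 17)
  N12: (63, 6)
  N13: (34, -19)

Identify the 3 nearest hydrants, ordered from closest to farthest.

N10, N13, N3

Distances from (16, -13):
N3: √((-36)² + (15)²) = √(1296.000 + 225.000) = 39.0
N4: √((-4)² + (45)²) = √(16.000 + 2025.000) = 45.2
N5: √((-56)² + (-5)²) = √(3136.000 + 25.000) = 56.2
N6: √((-20)² + (53)²) = √(400.000 + 2809.000) = 56.6
N7: √((8)² + (-39)²) = √(64.000 + 1521.000) = 39.8
N8: √((50)² + (-12)²) = √(2500.000 + 144.000) = 51.4
N9: √((-28)² + (-39)²) = √(784.000 + 1521.000) = 48.0
N10: √((11)² + (2)²) = √(121.000 + 4.000) = 11.2
N11: √((43)² + (30)²) = √(1849.000 + 900.000) = 52.4
N12: √((47)² + (19)²) = √(2209.000 + 361.000) = 50.7
N13: √((18)² + (-6)²) = √(324.000 + 36.000) = 19.0
Sorted: N10 (11.2) < N13 (19.0) < N3 (39.0) < N7 (39.8) < N4 (45.2) < …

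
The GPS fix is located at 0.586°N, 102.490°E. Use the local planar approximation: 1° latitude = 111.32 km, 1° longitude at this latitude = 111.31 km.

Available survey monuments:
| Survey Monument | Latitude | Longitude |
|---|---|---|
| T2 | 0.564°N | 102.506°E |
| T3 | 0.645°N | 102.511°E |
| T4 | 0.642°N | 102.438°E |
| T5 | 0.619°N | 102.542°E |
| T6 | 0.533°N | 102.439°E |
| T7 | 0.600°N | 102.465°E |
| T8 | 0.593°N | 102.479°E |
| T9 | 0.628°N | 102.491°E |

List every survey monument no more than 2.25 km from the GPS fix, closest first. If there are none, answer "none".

Distances from 0.586°N, 102.490°E:
T2: 3.028 km
T3: 6.971 km
T4: 8.507 km
T5: 6.855 km
T6: 8.188 km
T7: 3.189 km
T8: 1.451 km
T9: 4.677 km
Threshold 2.25 km: T8 (1.451 km) is within range.

T8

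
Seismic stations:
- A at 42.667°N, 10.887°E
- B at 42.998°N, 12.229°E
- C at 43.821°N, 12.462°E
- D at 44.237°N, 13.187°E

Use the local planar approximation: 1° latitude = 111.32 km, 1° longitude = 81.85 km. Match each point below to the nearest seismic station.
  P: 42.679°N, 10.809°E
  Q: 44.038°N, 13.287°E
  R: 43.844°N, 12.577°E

P at 42.679°N, 10.809°E:
  A: 6.523 km
  B: 121.531 km
  C: 185.653 km
  D: 260.700 km
  → nearest: A (6.523 km)
Q at 44.038°N, 13.287°E:
  A: 248.760 km
  B: 144.577 km
  C: 71.717 km
  D: 23.616 km
  → nearest: D (23.616 km)
R at 43.844°N, 12.577°E:
  A: 190.529 km
  B: 98.390 km
  C: 9.755 km
  D: 66.384 km
  → nearest: C (9.755 km)

P→A; Q→D; R→C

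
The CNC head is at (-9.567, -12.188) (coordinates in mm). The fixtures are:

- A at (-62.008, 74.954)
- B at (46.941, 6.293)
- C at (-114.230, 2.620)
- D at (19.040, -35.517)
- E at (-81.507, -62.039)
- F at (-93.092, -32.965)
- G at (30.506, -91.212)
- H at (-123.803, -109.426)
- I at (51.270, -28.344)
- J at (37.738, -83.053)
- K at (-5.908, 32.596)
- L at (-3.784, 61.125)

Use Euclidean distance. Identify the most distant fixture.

H

Distances from (-9.567, -12.188):
A: √((-52.441)² + (87.142)²) = √(2750.05848 + 7593.72816) = 101.704 mm
B: √((56.508)² + (18.481)²) = √(3193.15406 + 341.54736) = 59.453 mm
C: √((-104.663)² + (14.808)²) = √(10954.34357 + 219.27686) = 105.705 mm
D: √((28.607)² + (-23.329)²) = √(818.36045 + 544.24224) = 36.913 mm
E: √((-71.940)² + (-49.851)²) = √(5175.36360 + 2485.12220) = 87.524 mm
F: √((-83.525)² + (-20.777)²) = √(6976.42563 + 431.68373) = 86.070 mm
G: √((40.073)² + (-79.024)²) = √(1605.84533 + 6244.79258) = 88.604 mm
H: √((-114.236)² + (-97.238)²) = √(13049.86370 + 9455.22864) = 150.017 mm
I: √((60.837)² + (-16.156)²) = √(3701.14057 + 261.01634) = 62.946 mm
J: √((47.305)² + (-70.865)²) = √(2237.76303 + 5021.84822) = 85.203 mm
K: √((3.659)² + (44.784)²) = √(13.38828 + 2005.60666) = 44.933 mm
L: √((5.783)² + (73.313)²) = √(33.44309 + 5374.79597) = 73.541 mm
Maximum: H at 150.017 mm.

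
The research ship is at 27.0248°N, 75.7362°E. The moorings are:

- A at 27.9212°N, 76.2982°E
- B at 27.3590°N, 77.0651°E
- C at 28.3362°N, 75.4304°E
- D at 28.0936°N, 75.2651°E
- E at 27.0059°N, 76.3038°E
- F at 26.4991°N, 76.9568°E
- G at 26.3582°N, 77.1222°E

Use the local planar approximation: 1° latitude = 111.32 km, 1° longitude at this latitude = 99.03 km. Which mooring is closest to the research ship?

Distances from 27.0248°N, 75.7362°E:
A: √((0.8964·111.32)² + (0.5620·99.03)²) = √(9957.494863 + 3097.463442) = 114.2583 km
B: √((0.3342·111.32)² + (1.3289·99.03)²) = √(1384.073923 + 17318.814515) = 136.7585 km
C: √((1.3114·111.32)² + (-0.3058·99.03)²) = √(21311.634240 + 917.082741) = 149.0930 km
D: √((1.0688·111.32)² + (-0.4711·99.03)²) = √(14155.958657 + 2176.505488) = 127.7985 km
E: √((-0.0189·111.32)² + (0.5676·99.03)²) = √(4.426597 + 3159.499796) = 56.2488 km
F: √((-0.5257·111.32)² + (1.2206·99.03)²) = √(3424.698546 + 14611.011728) = 134.2971 km
G: √((-0.6666·111.32)² + (1.3860·99.03)²) = √(5506.517376 + 18839.094241) = 156.0308 km
Minimum: E at 56.2488 km.

E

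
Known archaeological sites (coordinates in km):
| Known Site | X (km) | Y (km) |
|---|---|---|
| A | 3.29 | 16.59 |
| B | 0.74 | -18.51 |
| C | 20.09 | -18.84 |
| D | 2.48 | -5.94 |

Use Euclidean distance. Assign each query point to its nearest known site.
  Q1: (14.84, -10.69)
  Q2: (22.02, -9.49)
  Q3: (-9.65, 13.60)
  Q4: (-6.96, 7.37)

Q1→C; Q2→C; Q3→A; Q4→A

Q1 at (14.84, -10.69):
  A: √((-11.55)² + (27.28)²) = √(133.4025 + 744.1984) = 29.62 km
  B: √((-14.10)² + (-7.82)²) = √(198.8100 + 61.1524) = 16.12 km
  C: √((5.25)² + (-8.15)²) = √(27.5625 + 66.4225) = 9.69 km
  D: √((-12.36)² + (4.75)²) = √(152.7696 + 22.5625) = 13.24 km
  → nearest: C (9.69 km)
Q2 at (22.02, -9.49):
  A: √((-18.73)² + (26.08)²) = √(350.8129 + 680.1664) = 32.11 km
  B: √((-21.28)² + (-9.02)²) = √(452.8384 + 81.3604) = 23.11 km
  C: √((-1.93)² + (-9.35)²) = √(3.7249 + 87.4225) = 9.55 km
  D: √((-19.54)² + (3.55)²) = √(381.8116 + 12.6025) = 19.86 km
  → nearest: C (9.55 km)
Q3 at (-9.65, 13.60):
  A: √((12.94)² + (2.99)²) = √(167.4436 + 8.9401) = 13.28 km
  B: √((10.39)² + (-32.11)²) = √(107.9521 + 1031.0521) = 33.75 km
  C: √((29.74)² + (-32.44)²) = √(884.4676 + 1052.3536) = 44.01 km
  D: √((12.13)² + (-19.54)²) = √(147.1369 + 381.8116) = 23.00 km
  → nearest: A (13.28 km)
Q4 at (-6.96, 7.37):
  A: √((10.25)² + (9.22)²) = √(105.0625 + 85.0084) = 13.79 km
  B: √((7.70)² + (-25.88)²) = √(59.2900 + 669.7744) = 27.00 km
  C: √((27.05)² + (-26.21)²) = √(731.7025 + 686.9641) = 37.67 km
  D: √((9.44)² + (-13.31)²) = √(89.1136 + 177.1561) = 16.32 km
  → nearest: A (13.79 km)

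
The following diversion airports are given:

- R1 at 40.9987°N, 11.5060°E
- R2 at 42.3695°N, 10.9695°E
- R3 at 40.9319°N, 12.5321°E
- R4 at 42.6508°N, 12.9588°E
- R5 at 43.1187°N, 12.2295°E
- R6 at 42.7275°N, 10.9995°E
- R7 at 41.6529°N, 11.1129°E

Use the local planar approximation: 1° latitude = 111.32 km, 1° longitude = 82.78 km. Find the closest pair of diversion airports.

Pairwise distances:
R2–R6: √((0.3580·111.32)² + (0.0300·82.78)²) = √(1588.226539 + 6.167276) = 39.9299 km
R4–R5: √((0.4679·111.32)² + (-0.7293·82.78)²) = √(2713.016816 + 3644.712458) = 79.7354 km
R1–R7: √((0.6542·111.32)² + (-0.3931·82.78)²) = √(5303.559859 + 1058.904836) = 79.7651 km
R2–R7: √((-0.7166·111.32)² + (0.1434·82.78)²) = √(6363.557944 + 140.912379) = 80.6503 km
R1–R3: √((-0.0668·111.32)² + (1.0261·82.78)²) = √(55.296714 + 7214.898393) = 85.2654 km
R5–R6: √((-0.3912·111.32)² + (-1.2300·82.78)²) = √(1896.461749 + 10367.190216) = 110.7414 km
R6–R7: √((-1.0746·111.32)² + (0.1134·82.78)²) = √(14310.014301 + 88.120500) = 119.9922 km
R2–R5: √((0.7492·111.32)² + (1.2600·82.78)²) = √(6955.717460 + 10879.074088) = 133.5470 km
R3–R7: √((0.7210·111.32)² + (-1.4192·82.78)²) = √(6441.943697 + 13801.873707) = 142.2808 km
R1–R2: √((1.3708·111.32)² + (-0.5365·82.78)²) = √(23285.983578 + 1972.378668) = 158.9288 km
R4–R6: √((0.0767·111.32)² + (-1.9593·82.78)²) = √(72.901611 + 26305.873121) = 162.4154 km
R2–R4: √((0.2813·111.32)² + (1.9893·82.78)²) = √(980.586387 + 27117.609930) = 167.6252 km
R5–R7: √((-1.4658·111.32)² + (-1.1166·82.78)²) = √(26625.380935 + 8543.701984) = 187.5342 km
R4–R7: √((-0.9979·111.32)² + (-1.8459·82.78)²) = √(12340.150051 + 23348.940784) = 188.9156 km
R3–R4: √((1.7189·111.32)² + (0.4267·82.78)²) = √(36614.037204 + 1247.659650) = 194.5808 km
R1–R6: √((1.7288·111.32)² + (-0.5065·82.78)²) = √(37037.008658 + 1757.963054) = 196.9644 km
R2–R3: √((-1.4376·111.32)² + (1.5626·82.78)²) = √(25610.763371 + 16731.947148) = 205.7734 km
R1–R4: √((1.6521·111.32)² + (1.4528·82.78)²) = √(33823.539880 + 14463.137215) = 219.7423 km
R3–R6: √((1.7956·111.32)² + (-1.5326·82.78)²) = √(39954.489752 + 16095.648771) = 236.7491 km
R1–R5: √((2.1200·111.32)² + (0.7235·82.78)²) = √(55695.244803 + 3586.971409) = 243.4794 km
R3–R5: √((2.1868·111.32)² + (-0.3026·82.78)²) = √(59260.392792 + 627.463823) = 244.7200 km
Closest pair: R2–R6 at 39.9299 km.

R2 and R6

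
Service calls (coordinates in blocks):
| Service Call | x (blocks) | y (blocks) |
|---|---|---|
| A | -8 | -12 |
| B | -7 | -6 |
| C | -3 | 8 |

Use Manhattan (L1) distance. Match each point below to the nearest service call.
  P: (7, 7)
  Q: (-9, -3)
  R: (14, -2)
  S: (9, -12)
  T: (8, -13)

P at (7, 7):
  A: |-15| + |-19| = 15 + 19 = 34 blocks
  B: |-14| + |-13| = 14 + 13 = 27 blocks
  C: |-10| + |1| = 10 + 1 = 11 blocks
  → nearest: C (11 blocks)
Q at (-9, -3):
  A: |1| + |-9| = 1 + 9 = 10 blocks
  B: |2| + |-3| = 2 + 3 = 5 blocks
  C: |6| + |11| = 6 + 11 = 17 blocks
  → nearest: B (5 blocks)
R at (14, -2):
  A: |-22| + |-10| = 22 + 10 = 32 blocks
  B: |-21| + |-4| = 21 + 4 = 25 blocks
  C: |-17| + |10| = 17 + 10 = 27 blocks
  → nearest: B (25 blocks)
S at (9, -12):
  A: |-17| + |0| = 17 + 0 = 17 blocks
  B: |-16| + |6| = 16 + 6 = 22 blocks
  C: |-12| + |20| = 12 + 20 = 32 blocks
  → nearest: A (17 blocks)
T at (8, -13):
  A: |-16| + |1| = 16 + 1 = 17 blocks
  B: |-15| + |7| = 15 + 7 = 22 blocks
  C: |-11| + |21| = 11 + 21 = 32 blocks
  → nearest: A (17 blocks)

P→C; Q→B; R→B; S→A; T→A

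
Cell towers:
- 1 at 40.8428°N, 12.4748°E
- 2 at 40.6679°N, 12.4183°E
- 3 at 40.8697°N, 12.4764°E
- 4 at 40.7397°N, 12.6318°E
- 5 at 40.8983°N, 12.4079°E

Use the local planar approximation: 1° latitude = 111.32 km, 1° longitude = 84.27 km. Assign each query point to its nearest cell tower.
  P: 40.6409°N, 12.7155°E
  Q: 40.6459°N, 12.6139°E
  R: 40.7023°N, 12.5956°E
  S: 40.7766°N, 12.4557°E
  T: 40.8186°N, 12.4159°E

P→4; Q→4; R→4; S→1; T→1

P at 40.6409°N, 12.7155°E:
  1: 30.2751 km
  2: 25.2248 km
  3: 32.4762 km
  4: 13.0658 km
  5: 38.6388 km
  → nearest: 4 (13.0658 km)
Q at 40.6459°N, 12.6139°E:
  1: 24.8564 km
  2: 16.6642 km
  3: 27.4762 km
  4: 10.5502 km
  5: 33.0274 km
  → nearest: 4 (10.5502 km)
R at 40.7023°N, 12.5956°E:
  1: 18.6615 km
  2: 15.4240 km
  3: 21.1699 km
  4: 5.1614 km
  5: 26.9490 km
  → nearest: 4 (5.1614 km)
S at 40.7766°N, 12.4557°E:
  1: 7.5431 km
  2: 12.5042 km
  3: 10.5097 km
  4: 15.3980 km
  5: 14.1338 km
  → nearest: 1 (7.5431 km)
T at 40.8186°N, 12.4159°E:
  1: 5.6475 km
  2: 16.7771 km
  3: 7.6388 km
  4: 20.2030 km
  5: 8.8978 km
  → nearest: 1 (5.6475 km)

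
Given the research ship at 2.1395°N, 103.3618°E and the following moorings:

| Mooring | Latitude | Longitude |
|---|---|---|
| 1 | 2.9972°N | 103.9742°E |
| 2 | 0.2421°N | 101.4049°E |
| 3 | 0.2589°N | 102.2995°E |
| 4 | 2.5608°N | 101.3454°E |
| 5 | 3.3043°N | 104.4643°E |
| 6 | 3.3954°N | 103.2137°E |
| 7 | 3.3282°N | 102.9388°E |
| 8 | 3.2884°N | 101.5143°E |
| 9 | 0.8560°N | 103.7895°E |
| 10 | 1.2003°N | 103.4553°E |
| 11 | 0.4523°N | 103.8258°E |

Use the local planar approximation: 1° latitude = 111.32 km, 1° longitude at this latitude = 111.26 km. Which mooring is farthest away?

Distances from 2.1395°N, 103.3618°E:
1: 117.2976 km
2: 303.3436 km
3: 240.4079 km
4: 229.1944 km
5: 178.4927 km
6: 140.7745 km
7: 140.4461 km
8: 242.0935 km
9: 150.5951 km
10: 105.0680 km
11: 194.7848 km
Maximum: 2 at 303.3436 km.

2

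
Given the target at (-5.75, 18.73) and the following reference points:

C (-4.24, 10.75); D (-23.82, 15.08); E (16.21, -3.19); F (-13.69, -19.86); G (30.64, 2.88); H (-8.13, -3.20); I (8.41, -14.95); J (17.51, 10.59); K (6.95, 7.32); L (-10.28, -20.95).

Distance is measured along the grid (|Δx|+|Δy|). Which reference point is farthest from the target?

G

Distances from (-5.75, 18.73):
C: |1.51| + |-7.98| = 1.51 + 7.98 = 9.49
D: |-18.07| + |-3.65| = 18.07 + 3.65 = 21.72
E: |21.96| + |-21.92| = 21.96 + 21.92 = 43.88
F: |-7.94| + |-38.59| = 7.94 + 38.59 = 46.53
G: |36.39| + |-15.85| = 36.39 + 15.85 = 52.24
H: |-2.38| + |-21.93| = 2.38 + 21.93 = 24.31
I: |14.16| + |-33.68| = 14.16 + 33.68 = 47.84
J: |23.26| + |-8.14| = 23.26 + 8.14 = 31.40
K: |12.70| + |-11.41| = 12.70 + 11.41 = 24.11
L: |-4.53| + |-39.68| = 4.53 + 39.68 = 44.21
Maximum: G at 52.24.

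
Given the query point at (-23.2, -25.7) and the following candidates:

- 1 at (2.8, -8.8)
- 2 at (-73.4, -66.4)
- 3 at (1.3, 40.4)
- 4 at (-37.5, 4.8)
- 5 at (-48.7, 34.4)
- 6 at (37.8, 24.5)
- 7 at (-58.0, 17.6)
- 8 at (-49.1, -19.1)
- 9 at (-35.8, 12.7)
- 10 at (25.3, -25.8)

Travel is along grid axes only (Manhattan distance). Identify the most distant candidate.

6

Distances from (-23.2, -25.7):
1: 42.9
2: 90.9
3: 90.6
4: 44.8
5: 85.6
6: 111.2
7: 78.1
8: 32.5
9: 51.0
10: 48.6
Maximum: 6 at 111.2.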